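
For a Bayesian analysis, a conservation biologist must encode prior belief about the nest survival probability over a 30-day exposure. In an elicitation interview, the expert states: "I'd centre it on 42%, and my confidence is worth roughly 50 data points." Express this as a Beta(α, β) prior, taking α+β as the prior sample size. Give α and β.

α = 21, β = 29

Under the effective-sample-size interpretation, Beta(α, β) has prior mean α/(α+β) and prior sample size α+β.
So α+β = 50 and α/(α+β) = 0.42, giving α = 0.42·50 = 21 and β = 50 − 21 = 29.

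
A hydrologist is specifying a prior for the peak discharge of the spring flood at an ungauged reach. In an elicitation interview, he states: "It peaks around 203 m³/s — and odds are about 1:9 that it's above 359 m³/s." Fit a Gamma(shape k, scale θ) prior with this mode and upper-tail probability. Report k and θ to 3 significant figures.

Gamma(k,θ) with k>1 has mode (k−1)θ, so θ = 203/(k−1).
Need P(X < 359) = 0.9 with θ tied to k this way. Start at k = 2, θ = 203: P(X<359) ≈ 0.528.
Too low — raise k to concentrate. Iterating converges to k ≈ 6.85.
Then θ = 203/(6.85−1) ≈ 34.7.

k ≈ 6.85, θ ≈ 34.7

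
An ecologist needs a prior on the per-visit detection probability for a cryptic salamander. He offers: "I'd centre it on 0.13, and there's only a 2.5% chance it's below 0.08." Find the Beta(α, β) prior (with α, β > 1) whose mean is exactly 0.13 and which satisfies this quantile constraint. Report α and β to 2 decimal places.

α ≈ 18.42, β ≈ 123.26

With mean 0.13 fixed, write α = 0.13s, β = 0.87s where s = α+β.
Need P(θ < 0.08) = 0.025 under Beta(0.13s, 0.87s). Normal approximation: (q−m)/√(m(1−m)/s) ≈ z_{0.025} = -1.96, so s ≈ 0.13·0.87·(-1.96)²/(0.08−0.13)² = 173.8.
At s = 173.8: P(θ<0.08) ≈ 0.014. Adjusting to match 0.025 gives s ≈ 141.68.
So α = 0.13·141.68 ≈ 18.42, β = 0.87·141.68 ≈ 123.26.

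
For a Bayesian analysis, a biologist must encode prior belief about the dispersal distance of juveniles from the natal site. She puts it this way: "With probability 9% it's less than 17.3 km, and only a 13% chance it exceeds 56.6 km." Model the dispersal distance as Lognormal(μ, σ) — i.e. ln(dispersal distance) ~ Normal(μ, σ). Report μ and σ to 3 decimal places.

If T ~ Lognormal(μ,σ) then ln T ~ Normal(μ,σ), so the p-quantile of ln T is μ + z_p·σ.
ln(17.3) = 2.851 and ln(56.6) = 4.036; z_{0.09} = -1.341, z_{0.87} = 1.126.
σ = (4.036 − 2.851)/(1.126 − (-1.341)) = 0.480.
μ = 2.851 − (-1.341)·0.480 = 3.495.

μ ≈ 3.495, σ ≈ 0.480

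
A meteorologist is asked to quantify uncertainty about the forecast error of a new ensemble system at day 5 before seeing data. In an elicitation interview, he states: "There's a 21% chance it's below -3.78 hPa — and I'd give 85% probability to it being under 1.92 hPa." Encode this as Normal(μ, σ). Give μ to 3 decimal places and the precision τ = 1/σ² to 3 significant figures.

The p-quantile of Normal(μ,σ) is μ + z_p·σ, with z_{0.21} = -0.8064 and z_{0.85} = 1.036.
Eliminate σ: μ = (z₂·x₁ − z₁·x₂)/(z₂ − z₁) = (1.036·-3.78 − (-0.8064)·1.92)/1.843 = -1.286.
Then σ = (x₂ − x₁)/(z₂ − z₁) = (1.92 − -3.78)/1.843 = 3.093.
Precision τ = 1/σ² = 1/3.093² = 0.105.

μ = -1.286, τ = 0.105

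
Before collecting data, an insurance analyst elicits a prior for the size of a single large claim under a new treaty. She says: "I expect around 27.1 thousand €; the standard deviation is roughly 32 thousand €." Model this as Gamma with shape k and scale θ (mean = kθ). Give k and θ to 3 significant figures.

k ≈ 0.717, θ ≈ 37.8

For Gamma(k, scale θ): mean = kθ, variance = kθ², so CV = 1/√k.
CV = SD/mean = 32/27.1 = 1.181, hence k = 1/CV² = 0.717.
Then θ = mean/k = 27.1/0.717 = 37.8.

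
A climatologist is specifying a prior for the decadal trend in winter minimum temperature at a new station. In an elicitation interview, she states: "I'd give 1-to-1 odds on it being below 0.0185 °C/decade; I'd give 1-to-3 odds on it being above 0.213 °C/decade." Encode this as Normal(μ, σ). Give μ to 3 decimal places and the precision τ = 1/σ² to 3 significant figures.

For Normal(μ,σ), the p-quantile is μ + z_p·σ. Here z_{0.5} = 0, z_{0.75} = 0.6745.
So 0.0185 = μ + 0σ and 0.213 = μ + 0.6745σ.
Subtracting: σ = (0.213 − 0.0185)/(0.6745 − (0)) = 0.288.
Then μ = 0.0185 − (0)·0.288 = 0.018.
Precision τ = 1/σ² = 1/0.2884² = 12.

μ = 0.018, τ = 12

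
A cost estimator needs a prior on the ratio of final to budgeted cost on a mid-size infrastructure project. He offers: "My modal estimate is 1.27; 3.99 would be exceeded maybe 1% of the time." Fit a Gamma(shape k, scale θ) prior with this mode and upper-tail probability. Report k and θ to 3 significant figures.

k ≈ 4.4, θ ≈ 0.374

Gamma(k,θ) with k>1 has mode (k−1)θ, so θ = 1.27/(k−1).
Need P(X < 3.99) = 0.99 with θ tied to k this way. Start at k = 2, θ = 1.27: P(X<3.99) ≈ 0.821.
Too low — raise k to concentrate. Iterating converges to k ≈ 4.4.
Then θ = 1.27/(4.4−1) ≈ 0.374.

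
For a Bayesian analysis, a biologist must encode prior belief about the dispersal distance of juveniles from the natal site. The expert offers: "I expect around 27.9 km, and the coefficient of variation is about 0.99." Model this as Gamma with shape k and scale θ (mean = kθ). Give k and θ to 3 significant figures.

For Gamma(k, scale θ): mean = kθ, variance = kθ², so CV = 1/√k.
CV = 0.99, hence k = 1/CV² = 1.02.
Then θ = mean/k = 27.9/1.02 = 27.3.

k ≈ 1.02, θ ≈ 27.3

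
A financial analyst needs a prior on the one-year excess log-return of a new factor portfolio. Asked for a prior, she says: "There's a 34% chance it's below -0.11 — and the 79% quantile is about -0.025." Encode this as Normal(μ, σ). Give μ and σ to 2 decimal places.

The p-quantile of Normal(μ,σ) is μ + z_p·σ, with z_{0.34} = -0.4125 and z_{0.79} = 0.8064.
Eliminate σ: μ = (z₂·x₁ − z₁·x₂)/(z₂ − z₁) = (0.8064·-0.11 − (-0.4125)·-0.025)/1.219 = -0.08.
Then σ = (x₂ − x₁)/(z₂ − z₁) = (-0.025 − -0.11)/1.219 = 0.07.

μ = -0.08, σ = 0.07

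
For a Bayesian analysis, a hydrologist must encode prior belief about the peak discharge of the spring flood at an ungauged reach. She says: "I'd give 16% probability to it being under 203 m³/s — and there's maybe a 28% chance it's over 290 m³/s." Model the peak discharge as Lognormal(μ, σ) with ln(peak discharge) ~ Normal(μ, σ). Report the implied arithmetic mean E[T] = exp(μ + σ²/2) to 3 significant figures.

If T ~ Lognormal(μ,σ) then ln T ~ Normal(μ,σ), so the p-quantile of ln T is μ + z_p·σ.
ln(203) = 5.313 and ln(290) = 5.67; z_{0.16} = -0.9945, z_{0.72} = 0.5828.
σ = (5.67 − 5.313)/(0.5828 − (-0.9945)) = 0.226.
μ = 5.313 − (-0.9945)·0.226 = 5.538.
E[T] = exp(μ + σ²/2) = exp(5.538 + 0.0256) = 261 m³/s.

E[T] ≈ 261 m³/s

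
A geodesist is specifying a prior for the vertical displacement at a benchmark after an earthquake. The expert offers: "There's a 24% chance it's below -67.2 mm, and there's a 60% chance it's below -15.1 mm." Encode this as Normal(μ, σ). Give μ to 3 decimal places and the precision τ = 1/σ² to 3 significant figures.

μ = -28.854, τ = 0.000339

For Normal(μ,σ), the p-quantile is μ + z_p·σ. Here z_{0.24} = -0.7063, z_{0.6} = 0.2533.
So -67.2 = μ − 0.7063σ and -15.1 = μ + 0.2533σ.
Subtracting: σ = (-15.1 − -67.2)/(0.2533 − (-0.7063)) = 54.291.
Then μ = -67.2 − (-0.7063)·54.291 = -28.854.
Precision τ = 1/σ² = 1/54.29² = 0.000339.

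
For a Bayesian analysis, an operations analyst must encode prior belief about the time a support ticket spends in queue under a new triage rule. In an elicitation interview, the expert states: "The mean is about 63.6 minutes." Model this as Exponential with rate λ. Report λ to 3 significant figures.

λ ≈ 0.0157

Exponential mean = 1/λ, so λ = 1/63.6 = 0.0157.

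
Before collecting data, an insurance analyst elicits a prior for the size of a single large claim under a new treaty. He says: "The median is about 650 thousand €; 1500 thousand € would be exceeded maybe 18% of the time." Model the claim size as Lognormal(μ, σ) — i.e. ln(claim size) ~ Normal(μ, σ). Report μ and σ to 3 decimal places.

If T ~ Lognormal(μ,σ) then ln T ~ Normal(μ,σ), so the p-quantile of ln T is μ + z_p·σ.
ln(650) = 6.477 and ln(1500) = 7.313; z_{0.5} = 0, z_{0.82} = 0.9154.
σ = (7.313 − 6.477)/(0.9154 − (0)) = 0.914.
μ = 6.477 − (0)·0.914 = 6.477.

μ ≈ 6.477, σ ≈ 0.914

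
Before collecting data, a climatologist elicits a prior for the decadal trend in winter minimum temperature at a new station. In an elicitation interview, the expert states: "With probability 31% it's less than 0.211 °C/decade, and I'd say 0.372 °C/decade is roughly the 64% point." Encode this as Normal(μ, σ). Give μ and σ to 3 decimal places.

For Normal(μ,σ), the p-quantile is μ + z_p·σ. Here z_{0.31} = -0.4959, z_{0.64} = 0.3585.
So 0.211 = μ − 0.4959σ and 0.372 = μ + 0.3585σ.
Subtracting: σ = (0.372 − 0.211)/(0.3585 − (-0.4959)) = 0.188.
Then μ = 0.211 − (-0.4959)·0.188 = 0.304.

μ = 0.304, σ = 0.188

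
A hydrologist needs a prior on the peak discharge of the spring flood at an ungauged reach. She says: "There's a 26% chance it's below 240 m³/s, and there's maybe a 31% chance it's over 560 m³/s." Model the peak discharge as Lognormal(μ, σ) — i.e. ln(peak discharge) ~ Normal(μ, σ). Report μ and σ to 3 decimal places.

μ ≈ 5.959, σ ≈ 0.744

If T ~ Lognormal(μ,σ) then ln T ~ Normal(μ,σ), so the p-quantile of ln T is μ + z_p·σ.
ln(240) = 5.481 and ln(560) = 6.328; z_{0.26} = -0.6433, z_{0.69} = 0.4959.
σ = (6.328 − 5.481)/(0.4959 − (-0.6433)) = 0.744.
μ = 5.481 − (-0.6433)·0.744 = 5.959.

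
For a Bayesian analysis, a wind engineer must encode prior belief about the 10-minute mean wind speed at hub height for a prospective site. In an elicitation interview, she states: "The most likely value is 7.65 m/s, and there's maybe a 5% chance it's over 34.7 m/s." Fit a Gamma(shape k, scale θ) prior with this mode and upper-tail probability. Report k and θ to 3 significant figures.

Gamma(k,θ) with k>1 has mode (k−1)θ, so θ = 7.65/(k−1).
Need P(X < 34.7) = 0.95 with θ tied to k this way. Start at k = 2, θ = 7.65: P(X<34.7) ≈ 0.941.
Too low — raise k to concentrate. Iterating converges to k ≈ 2.07.
Then θ = 7.65/(2.07−1) ≈ 7.14.

k ≈ 2.07, θ ≈ 7.14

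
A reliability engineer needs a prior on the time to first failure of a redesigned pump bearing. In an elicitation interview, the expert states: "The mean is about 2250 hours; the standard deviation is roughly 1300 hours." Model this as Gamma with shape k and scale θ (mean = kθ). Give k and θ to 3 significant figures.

k ≈ 3, θ ≈ 751

For Gamma(k, scale θ): mean = kθ, variance = kθ², so CV = 1/√k.
CV = SD/mean = 1300/2250 = 0.5778, hence k = 1/CV² = 3.
Then θ = mean/k = 2250/3 = 751.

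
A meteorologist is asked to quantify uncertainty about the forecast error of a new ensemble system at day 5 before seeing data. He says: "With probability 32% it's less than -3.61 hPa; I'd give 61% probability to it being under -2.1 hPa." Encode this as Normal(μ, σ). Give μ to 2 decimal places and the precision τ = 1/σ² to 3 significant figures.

The p-quantile of Normal(μ,σ) is μ + z_p·σ, with z_{0.32} = -0.4677 and z_{0.61} = 0.2793.
Eliminate σ: μ = (z₂·x₁ − z₁·x₂)/(z₂ − z₁) = (0.2793·-3.61 − (-0.4677)·-2.1)/0.747 = -2.66.
Then σ = (x₂ − x₁)/(z₂ − z₁) = (-2.1 − -3.61)/0.747 = 2.02.
Precision τ = 1/σ² = 1/2.021² = 0.245.

μ = -2.66, τ = 0.245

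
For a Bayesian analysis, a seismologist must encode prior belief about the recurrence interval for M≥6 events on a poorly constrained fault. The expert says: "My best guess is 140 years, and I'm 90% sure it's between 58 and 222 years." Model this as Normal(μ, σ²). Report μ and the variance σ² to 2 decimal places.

A symmetric 90% interval runs μ ± z·σ with z = 1.645.
Half-width = 82, so σ = 82/1.645 = 49.852 and σ² = 2485.27.
μ is the stated best guess, 140.00.

μ = 140.00, σ² = 2485.27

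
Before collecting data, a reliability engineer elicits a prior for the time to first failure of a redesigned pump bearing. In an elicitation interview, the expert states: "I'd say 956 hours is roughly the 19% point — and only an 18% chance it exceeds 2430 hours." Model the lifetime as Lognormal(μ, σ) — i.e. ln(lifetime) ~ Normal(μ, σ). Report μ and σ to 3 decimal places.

μ ≈ 7.319, σ ≈ 0.520

If T ~ Lognormal(μ,σ) then ln T ~ Normal(μ,σ), so the p-quantile of ln T is μ + z_p·σ.
ln(956) = 6.863 and ln(2430) = 7.796; z_{0.19} = -0.8779, z_{0.82} = 0.9154.
σ = (7.796 − 6.863)/(0.9154 − (-0.8779)) = 0.520.
μ = 6.863 − (-0.8779)·0.520 = 7.319.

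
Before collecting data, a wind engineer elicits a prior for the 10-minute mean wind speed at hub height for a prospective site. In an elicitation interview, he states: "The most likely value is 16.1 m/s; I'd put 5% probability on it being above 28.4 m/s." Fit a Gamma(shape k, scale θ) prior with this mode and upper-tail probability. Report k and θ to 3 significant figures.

Gamma(k,θ) with k>1 has mode (k−1)θ, so θ = 16.1/(k−1).
Need P(X < 28.4) = 0.95 with θ tied to k this way. Start at k = 2, θ = 16.1: P(X<28.4) ≈ 0.526.
Too low — raise k to concentrate. Iterating converges to k ≈ 9.66.
Then θ = 16.1/(9.66−1) ≈ 1.86.

k ≈ 9.66, θ ≈ 1.86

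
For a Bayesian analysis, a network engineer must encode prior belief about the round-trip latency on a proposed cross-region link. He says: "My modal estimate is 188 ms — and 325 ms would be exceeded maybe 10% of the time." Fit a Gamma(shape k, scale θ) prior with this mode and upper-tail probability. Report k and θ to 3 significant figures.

k ≈ 7.33, θ ≈ 29.7

Gamma(k,θ) with k>1 has mode (k−1)θ, so θ = 188/(k−1).
Need P(X < 325) = 0.9 with θ tied to k this way. Start at k = 2, θ = 188: P(X<325) ≈ 0.516.
Too low — raise k to concentrate. Iterating converges to k ≈ 7.33.
Then θ = 188/(7.33−1) ≈ 29.7.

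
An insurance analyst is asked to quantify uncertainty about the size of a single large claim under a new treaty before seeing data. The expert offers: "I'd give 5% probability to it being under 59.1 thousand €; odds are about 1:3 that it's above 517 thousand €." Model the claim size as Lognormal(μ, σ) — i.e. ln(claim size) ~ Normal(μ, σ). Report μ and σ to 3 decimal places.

If T ~ Lognormal(μ,σ) then ln T ~ Normal(μ,σ), so the p-quantile of ln T is μ + z_p·σ.
ln(59.1) = 4.079 and ln(517) = 6.248; z_{0.05} = -1.645, z_{0.75} = 0.6745.
σ = (6.248 − 4.079)/(0.6745 − (-1.645)) = 0.935.
μ = 4.079 − (-1.645)·0.935 = 5.617.

μ ≈ 5.617, σ ≈ 0.935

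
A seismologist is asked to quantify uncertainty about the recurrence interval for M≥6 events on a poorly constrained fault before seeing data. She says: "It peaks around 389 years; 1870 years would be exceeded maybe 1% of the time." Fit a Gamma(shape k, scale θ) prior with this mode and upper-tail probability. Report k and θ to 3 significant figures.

Gamma(k,θ) with k>1 has mode (k−1)θ, so θ = 389/(k−1).
Need P(X < 1870) = 0.99 with θ tied to k this way. Start at k = 2, θ = 389: P(X<1870) ≈ 0.953.
Too low — raise k to concentrate. Iterating converges to k ≈ 2.61.
Then θ = 389/(2.61−1) ≈ 242.

k ≈ 2.61, θ ≈ 242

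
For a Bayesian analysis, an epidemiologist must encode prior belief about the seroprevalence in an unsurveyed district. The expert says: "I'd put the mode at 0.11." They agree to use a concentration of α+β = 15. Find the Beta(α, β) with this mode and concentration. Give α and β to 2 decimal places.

For α,β > 1 the Beta mode is (α−1)/(α+β−2). With α+β = 15, the mode is (α−1)/13.
Set (α−1)/13 = 0.11 → α = 1 + 0.11·13 = 2.43.
β = 15 − α = 12.57.

α = 2.43, β = 12.57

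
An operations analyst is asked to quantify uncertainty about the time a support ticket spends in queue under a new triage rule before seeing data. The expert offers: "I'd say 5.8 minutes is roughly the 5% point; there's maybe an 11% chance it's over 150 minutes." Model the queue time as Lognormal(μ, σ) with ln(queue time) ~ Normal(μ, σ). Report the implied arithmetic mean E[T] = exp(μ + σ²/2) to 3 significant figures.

If T ~ Lognormal(μ,σ) then ln T ~ Normal(μ,σ), so the p-quantile of ln T is μ + z_p·σ.
ln(5.8) = 1.758 and ln(150) = 5.011; z_{0.05} = -1.645, z_{0.89} = 1.227.
σ = (5.011 − 1.758)/(1.227 − (-1.645)) = 1.133.
μ = 1.758 − (-1.645)·1.133 = 3.621.
E[T] = exp(μ + σ²/2) = exp(3.621 + 0.6416) = 71 minutes.

E[T] ≈ 71 minutes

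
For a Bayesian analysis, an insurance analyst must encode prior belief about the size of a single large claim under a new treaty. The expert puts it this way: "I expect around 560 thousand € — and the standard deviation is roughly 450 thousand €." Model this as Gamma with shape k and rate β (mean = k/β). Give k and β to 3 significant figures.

k ≈ 1.55, β ≈ 0.00277

For Gamma(k, rate β): mean = k/β, variance = k/β², so CV = 1/√k.
CV = SD/mean = 450/560 = 0.8036, hence k = 1/CV² = 1.55.
Then β = k/mean = 1.55/560 = 0.00277.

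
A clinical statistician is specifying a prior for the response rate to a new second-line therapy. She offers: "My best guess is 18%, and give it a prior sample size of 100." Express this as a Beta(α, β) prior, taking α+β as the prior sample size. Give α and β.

Under the effective-sample-size interpretation, Beta(α, β) has prior mean α/(α+β) and prior sample size α+β.
So α+β = 100 and α/(α+β) = 0.18, giving α = 0.18·100 = 18 and β = 100 − 18 = 82.

α = 18, β = 82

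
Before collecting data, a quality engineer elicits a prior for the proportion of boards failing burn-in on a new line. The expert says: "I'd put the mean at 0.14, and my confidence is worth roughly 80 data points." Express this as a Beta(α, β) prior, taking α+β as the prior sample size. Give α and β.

Under the effective-sample-size interpretation, Beta(α, β) has prior mean α/(α+β) and prior sample size α+β.
So α+β = 80 and α/(α+β) = 0.14, giving α = 0.14·80 = 11.2 and β = 80 − 11.2 = 68.8.

α = 11.2, β = 68.8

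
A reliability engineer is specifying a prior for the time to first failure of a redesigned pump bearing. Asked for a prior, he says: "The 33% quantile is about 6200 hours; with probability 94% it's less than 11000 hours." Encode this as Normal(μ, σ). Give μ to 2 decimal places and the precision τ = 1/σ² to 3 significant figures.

μ = 7258.60, τ = 1.73e-07

For Normal(μ,σ), the p-quantile is μ + z_p·σ. Here z_{0.33} = -0.4399, z_{0.94} = 1.555.
So 6200 = μ − 0.4399σ and 11000 = μ + 1.555σ.
Subtracting: σ = (11000 − 6200)/(1.555 − (-0.4399)) = 2406.39.
Then μ = 6200 − (-0.4399)·2406.39 = 7258.60.
Precision τ = 1/σ² = 1/2406² = 1.73e-07.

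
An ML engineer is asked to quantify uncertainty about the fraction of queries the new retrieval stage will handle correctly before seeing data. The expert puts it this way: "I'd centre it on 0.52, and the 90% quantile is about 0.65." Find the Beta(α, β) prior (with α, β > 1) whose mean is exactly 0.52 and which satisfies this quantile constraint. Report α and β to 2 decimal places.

α ≈ 12.36, β ≈ 11.41

With mean 0.52 fixed, write α = 0.52s, β = 0.48s where s = α+β.
Need P(θ < 0.65) = 0.9 under Beta(0.52s, 0.48s). Normal approximation: (q−m)/√(m(1−m)/s) ≈ z_{0.9} = 1.28, so s ≈ 0.52·0.48·(1.28)²/(0.65−0.52)² = 24.3.
At s = 24.3: P(θ<0.65) ≈ 0.902. Adjusting to match 0.9 gives s ≈ 23.77.
So α = 0.52·23.77 ≈ 12.36, β = 0.48·23.77 ≈ 11.41.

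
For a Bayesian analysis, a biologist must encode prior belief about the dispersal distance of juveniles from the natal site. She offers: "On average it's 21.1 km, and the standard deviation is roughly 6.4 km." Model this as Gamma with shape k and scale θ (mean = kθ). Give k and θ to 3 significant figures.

k ≈ 10.9, θ ≈ 1.94

For Gamma(k, scale θ): mean = kθ, variance = kθ², so CV = 1/√k.
CV = SD/mean = 6.4/21.1 = 0.3033, hence k = 1/CV² = 10.9.
Then θ = mean/k = 21.1/10.9 = 1.94.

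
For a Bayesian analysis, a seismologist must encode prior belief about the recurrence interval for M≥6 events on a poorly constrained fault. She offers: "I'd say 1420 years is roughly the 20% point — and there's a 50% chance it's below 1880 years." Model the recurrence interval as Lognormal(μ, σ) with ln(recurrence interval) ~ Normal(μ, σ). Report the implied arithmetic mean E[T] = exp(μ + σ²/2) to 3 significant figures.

If T ~ Lognormal(μ,σ) then ln T ~ Normal(μ,σ), so the p-quantile of ln T is μ + z_p·σ.
ln(1420) = 7.258 and ln(1880) = 7.539; z_{0.2} = -0.8416, z_{0.5} = 0.
σ = (7.539 − 7.258)/(0 − (-0.8416)) = 0.333.
μ = 7.258 − (-0.8416)·0.333 = 7.539.
E[T] = exp(μ + σ²/2) = exp(7.539 + 0.0556) = 1990 years.

E[T] ≈ 1990 years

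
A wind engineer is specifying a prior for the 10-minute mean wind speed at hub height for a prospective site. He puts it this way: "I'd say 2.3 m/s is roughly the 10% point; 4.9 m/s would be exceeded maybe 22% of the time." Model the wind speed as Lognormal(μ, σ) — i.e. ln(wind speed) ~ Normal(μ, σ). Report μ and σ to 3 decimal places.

μ ≈ 1.305, σ ≈ 0.368

If T ~ Lognormal(μ,σ) then ln T ~ Normal(μ,σ), so the p-quantile of ln T is μ + z_p·σ.
ln(2.3) = 0.8329 and ln(4.9) = 1.589; z_{0.1} = -1.282, z_{0.78} = 0.7722.
σ = (1.589 − 0.8329)/(0.7722 − (-1.282)) = 0.368.
μ = 0.8329 − (-1.282)·0.368 = 1.305.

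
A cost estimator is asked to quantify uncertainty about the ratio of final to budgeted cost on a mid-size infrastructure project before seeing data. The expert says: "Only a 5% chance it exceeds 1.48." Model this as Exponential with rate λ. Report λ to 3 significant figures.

λ ≈ 2.02

P(T > 1.48) = e^(−λ·1.48) = 0.05, so λ = −ln(0.05)/1.48 = 2.02.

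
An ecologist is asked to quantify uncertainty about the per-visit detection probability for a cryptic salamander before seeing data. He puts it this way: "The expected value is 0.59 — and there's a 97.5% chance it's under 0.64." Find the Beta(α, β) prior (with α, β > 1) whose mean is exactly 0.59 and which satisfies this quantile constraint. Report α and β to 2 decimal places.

With mean 0.59 fixed, write α = 0.59s, β = 0.41s where s = α+β.
Need P(θ < 0.64) = 0.975 under Beta(0.59s, 0.41s). Normal approximation: (q−m)/√(m(1−m)/s) ≈ z_{0.975} = 1.96, so s ≈ 0.59·0.41·(1.96)²/(0.64−0.59)² = 371.7.
At s = 371.7: P(θ<0.64) ≈ 0.976. Adjusting to match 0.975 gives s ≈ 363.37.
So α = 0.59·363.37 ≈ 214.39, β = 0.41·363.37 ≈ 148.98.

α ≈ 214.39, β ≈ 148.98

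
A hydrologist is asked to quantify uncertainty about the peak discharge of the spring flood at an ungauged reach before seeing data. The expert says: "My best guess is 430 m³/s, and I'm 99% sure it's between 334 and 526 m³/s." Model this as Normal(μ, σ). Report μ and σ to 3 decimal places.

A symmetric 99% interval runs μ ± z·σ with z = 2.576.
Half-width = 96, so σ = 96/2.576 = 37.270.
μ is the stated best guess, 430.000.

μ = 430.000, σ = 37.270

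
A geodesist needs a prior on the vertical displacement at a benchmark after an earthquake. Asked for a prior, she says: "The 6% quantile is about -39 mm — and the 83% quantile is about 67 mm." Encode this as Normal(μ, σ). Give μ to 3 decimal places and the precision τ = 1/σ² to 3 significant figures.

μ = 26.688, τ = 0.00056

For Normal(μ,σ), the p-quantile is μ + z_p·σ. Here z_{0.06} = -1.555, z_{0.83} = 0.9542.
So -39 = μ − 1.555σ and 67 = μ + 0.9542σ.
Subtracting: σ = (67 − -39)/(0.9542 − (-1.555)) = 42.249.
Then μ = -39 − (-1.555)·42.249 = 26.688.
Precision τ = 1/σ² = 1/42.25² = 0.00056.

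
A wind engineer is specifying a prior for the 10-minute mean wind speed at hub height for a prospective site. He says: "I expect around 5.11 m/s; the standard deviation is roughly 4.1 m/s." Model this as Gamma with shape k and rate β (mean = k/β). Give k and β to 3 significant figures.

k ≈ 1.55, β ≈ 0.304

For Gamma(k, rate β): mean = k/β, variance = k/β², so CV = 1/√k.
CV = SD/mean = 4.1/5.11 = 0.8023, hence k = 1/CV² = 1.55.
Then β = k/mean = 1.55/5.11 = 0.304.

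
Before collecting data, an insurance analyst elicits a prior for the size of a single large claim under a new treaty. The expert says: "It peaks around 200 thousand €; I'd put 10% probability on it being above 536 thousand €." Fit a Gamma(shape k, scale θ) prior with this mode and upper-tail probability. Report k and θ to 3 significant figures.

Gamma(k,θ) with k>1 has mode (k−1)θ, so θ = 200/(k−1).
Need P(X < 536) = 0.9 with θ tied to k this way. Start at k = 2, θ = 200: P(X<536) ≈ 0.748.
Too low — raise k to concentrate. Iterating converges to k ≈ 2.97.
Then θ = 200/(2.97−1) ≈ 101.

k ≈ 2.97, θ ≈ 101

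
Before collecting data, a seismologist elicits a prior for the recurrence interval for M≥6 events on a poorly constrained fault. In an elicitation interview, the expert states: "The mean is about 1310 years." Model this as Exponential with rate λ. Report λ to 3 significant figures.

Exponential mean = 1/λ, so λ = 1/1310.0 = 0.000763.

λ ≈ 0.000763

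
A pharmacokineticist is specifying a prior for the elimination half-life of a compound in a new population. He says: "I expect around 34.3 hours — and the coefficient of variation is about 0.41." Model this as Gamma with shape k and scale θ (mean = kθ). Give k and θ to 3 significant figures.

k ≈ 5.95, θ ≈ 5.77

For Gamma(k, scale θ): mean = kθ, variance = kθ², so CV = 1/√k.
CV = 0.41, hence k = 1/CV² = 5.95.
Then θ = mean/k = 34.3/5.95 = 5.77.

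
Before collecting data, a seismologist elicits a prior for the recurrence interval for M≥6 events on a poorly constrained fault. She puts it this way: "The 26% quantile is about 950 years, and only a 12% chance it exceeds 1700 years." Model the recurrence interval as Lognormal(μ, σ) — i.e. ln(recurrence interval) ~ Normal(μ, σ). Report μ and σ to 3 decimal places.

μ ≈ 7.062, σ ≈ 0.320

If T ~ Lognormal(μ,σ) then ln T ~ Normal(μ,σ), so the p-quantile of ln T is μ + z_p·σ.
ln(950) = 6.856 and ln(1700) = 7.438; z_{0.26} = -0.6433, z_{0.88} = 1.175.
σ = (7.438 − 6.856)/(1.175 − (-0.6433)) = 0.320.
μ = 6.856 − (-0.6433)·0.320 = 7.062.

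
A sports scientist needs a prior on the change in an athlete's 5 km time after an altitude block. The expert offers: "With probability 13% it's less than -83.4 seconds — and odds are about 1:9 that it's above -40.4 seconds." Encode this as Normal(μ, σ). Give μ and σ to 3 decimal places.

The p-quantile of Normal(μ,σ) is μ + z_p·σ, with z_{0.13} = -1.126 and z_{0.9} = 1.282.
Eliminate σ: μ = (z₂·x₁ − z₁·x₂)/(z₂ − z₁) = (1.282·-83.4 − (-1.126)·-40.4)/2.408 = -63.285.
Then σ = (x₂ − x₁)/(z₂ − z₁) = (-40.4 − -83.4)/2.408 = 17.858.

μ = -63.285, σ = 17.858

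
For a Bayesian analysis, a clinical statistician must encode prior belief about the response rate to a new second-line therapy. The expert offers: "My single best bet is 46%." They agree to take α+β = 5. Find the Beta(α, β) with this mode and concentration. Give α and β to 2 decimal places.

α = 2.38, β = 2.62

For α,β > 1 the Beta mode is (α−1)/(α+β−2). With α+β = 5, the mode is (α−1)/3.
Set (α−1)/3 = 0.46 → α = 1 + 0.46·3 = 2.38.
β = 5 − α = 2.62.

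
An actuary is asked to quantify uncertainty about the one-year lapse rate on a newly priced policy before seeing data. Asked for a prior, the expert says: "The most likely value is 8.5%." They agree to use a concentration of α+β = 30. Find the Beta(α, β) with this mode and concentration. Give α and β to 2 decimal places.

For α,β > 1 the Beta mode is (α−1)/(α+β−2). With α+β = 30, the mode is (α−1)/28.
Set (α−1)/28 = 0.085 → α = 1 + 0.085·28 = 3.38.
β = 30 − α = 26.62.

α = 3.38, β = 26.62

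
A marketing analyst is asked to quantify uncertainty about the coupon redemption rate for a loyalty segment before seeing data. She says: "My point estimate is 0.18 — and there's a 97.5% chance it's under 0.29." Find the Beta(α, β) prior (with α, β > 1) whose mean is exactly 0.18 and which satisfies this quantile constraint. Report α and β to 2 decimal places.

α ≈ 10.03, β ≈ 45.70

With mean 0.18 fixed, write α = 0.18s, β = 0.82s where s = α+β.
Need P(θ < 0.29) = 0.975 under Beta(0.18s, 0.82s). Normal approximation: (q−m)/√(m(1−m)/s) ≈ z_{0.975} = 1.96, so s ≈ 0.18·0.82·(1.96)²/(0.29−0.18)² = 46.9.
At s = 46.9: P(θ<0.29) ≈ 0.965. Adjusting to match 0.975 gives s ≈ 55.74.
So α = 0.18·55.74 ≈ 10.03, β = 0.82·55.74 ≈ 45.70.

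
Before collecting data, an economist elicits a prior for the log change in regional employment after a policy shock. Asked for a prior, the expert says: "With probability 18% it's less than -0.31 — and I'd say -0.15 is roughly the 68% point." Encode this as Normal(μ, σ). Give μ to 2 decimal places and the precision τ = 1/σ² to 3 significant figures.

The p-quantile of Normal(μ,σ) is μ + z_p·σ, with z_{0.18} = -0.9154 and z_{0.68} = 0.4677.
Eliminate σ: μ = (z₂·x₁ − z₁·x₂)/(z₂ − z₁) = (0.4677·-0.31 − (-0.9154)·-0.15)/1.383 = -0.20.
Then σ = (x₂ − x₁)/(z₂ − z₁) = (-0.15 − -0.31)/1.383 = 0.12.
Precision τ = 1/σ² = 1/0.1157² = 74.7.

μ = -0.20, τ = 74.7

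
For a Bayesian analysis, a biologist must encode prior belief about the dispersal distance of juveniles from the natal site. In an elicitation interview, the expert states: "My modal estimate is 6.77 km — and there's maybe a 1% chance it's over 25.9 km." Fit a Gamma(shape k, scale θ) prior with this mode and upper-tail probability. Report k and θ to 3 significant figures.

Gamma(k,θ) with k>1 has mode (k−1)θ, so θ = 6.77/(k−1).
Need P(X < 25.9) = 0.99 with θ tied to k this way. Start at k = 2, θ = 6.77: P(X<25.9) ≈ 0.895.
Too low — raise k to concentrate. Iterating converges to k ≈ 3.35.
Then θ = 6.77/(3.35−1) ≈ 2.88.

k ≈ 3.35, θ ≈ 2.88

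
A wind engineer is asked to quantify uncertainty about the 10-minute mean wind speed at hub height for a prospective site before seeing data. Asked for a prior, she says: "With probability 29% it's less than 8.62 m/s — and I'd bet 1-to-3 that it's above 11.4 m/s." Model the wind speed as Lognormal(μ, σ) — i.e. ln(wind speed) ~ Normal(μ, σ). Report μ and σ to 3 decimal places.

μ ≈ 2.280, σ ≈ 0.228

If T ~ Lognormal(μ,σ) then ln T ~ Normal(μ,σ), so the p-quantile of ln T is μ + z_p·σ.
ln(8.62) = 2.154 and ln(11.4) = 2.434; z_{0.29} = -0.5534, z_{0.75} = 0.6745.
σ = (2.434 − 2.154)/(0.6745 − (-0.5534)) = 0.228.
μ = 2.154 − (-0.5534)·0.228 = 2.280.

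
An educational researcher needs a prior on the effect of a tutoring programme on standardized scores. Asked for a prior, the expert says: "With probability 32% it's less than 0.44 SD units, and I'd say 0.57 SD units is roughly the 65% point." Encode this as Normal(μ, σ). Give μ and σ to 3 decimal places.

μ = 0.511, σ = 0.152

The p-quantile of Normal(μ,σ) is μ + z_p·σ, with z_{0.32} = -0.4677 and z_{0.65} = 0.3853.
Eliminate σ: μ = (z₂·x₁ − z₁·x₂)/(z₂ − z₁) = (0.3853·0.44 − (-0.4677)·0.57)/0.853 = 0.511.
Then σ = (x₂ − x₁)/(z₂ − z₁) = (0.57 − 0.44)/0.853 = 0.152.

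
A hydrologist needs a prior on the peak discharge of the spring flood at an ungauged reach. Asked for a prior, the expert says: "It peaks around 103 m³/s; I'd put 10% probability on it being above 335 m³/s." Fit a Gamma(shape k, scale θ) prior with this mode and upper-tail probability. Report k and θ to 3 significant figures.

Gamma(k,θ) with k>1 has mode (k−1)θ, so θ = 103/(k−1).
Need P(X < 335) = 0.9 with θ tied to k this way. Start at k = 2, θ = 103: P(X<335) ≈ 0.836.
Too low — raise k to concentrate. Iterating converges to k ≈ 2.36.
Then θ = 103/(2.36−1) ≈ 75.9.

k ≈ 2.36, θ ≈ 75.9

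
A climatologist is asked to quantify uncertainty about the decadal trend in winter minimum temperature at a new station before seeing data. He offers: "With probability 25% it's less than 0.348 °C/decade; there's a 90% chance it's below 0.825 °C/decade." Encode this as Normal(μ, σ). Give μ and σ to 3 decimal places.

For Normal(μ,σ), the p-quantile is μ + z_p·σ. Here z_{0.25} = -0.6745, z_{0.9} = 1.282.
So 0.348 = μ − 0.6745σ and 0.825 = μ + 1.282σ.
Subtracting: σ = (0.825 − 0.348)/(1.282 − (-0.6745)) = 0.244.
Then μ = 0.348 − (-0.6745)·0.244 = 0.512.

μ = 0.512, σ = 0.244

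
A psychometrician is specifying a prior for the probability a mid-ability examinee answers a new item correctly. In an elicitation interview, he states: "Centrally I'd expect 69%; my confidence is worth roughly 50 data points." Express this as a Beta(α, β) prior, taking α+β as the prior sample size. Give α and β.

Under the effective-sample-size interpretation, Beta(α, β) has prior mean α/(α+β) and prior sample size α+β.
So α+β = 50 and α/(α+β) = 0.69, giving α = 0.69·50 = 34.5 and β = 50 − 34.5 = 15.5.

α = 34.5, β = 15.5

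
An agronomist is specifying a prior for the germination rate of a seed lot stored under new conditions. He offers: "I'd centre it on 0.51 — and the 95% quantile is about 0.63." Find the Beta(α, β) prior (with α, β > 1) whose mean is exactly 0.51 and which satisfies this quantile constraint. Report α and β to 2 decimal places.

With mean 0.51 fixed, write α = 0.51s, β = 0.49s where s = α+β.
Need P(θ < 0.63) = 0.95 under Beta(0.51s, 0.49s). Normal approximation: (q−m)/√(m(1−m)/s) ≈ z_{0.95} = 1.64, so s ≈ 0.51·0.49·(1.64)²/(0.63−0.51)² = 47.0.
At s = 47.0: P(θ<0.63) ≈ 0.952. Adjusting to match 0.95 gives s ≈ 45.89.
So α = 0.51·45.89 ≈ 23.40, β = 0.49·45.89 ≈ 22.48.

α ≈ 23.40, β ≈ 22.48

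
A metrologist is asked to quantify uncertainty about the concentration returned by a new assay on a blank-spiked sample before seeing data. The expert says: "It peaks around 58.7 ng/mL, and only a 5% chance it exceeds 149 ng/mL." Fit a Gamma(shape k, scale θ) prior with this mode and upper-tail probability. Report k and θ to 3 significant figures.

Gamma(k,θ) with k>1 has mode (k−1)θ, so θ = 58.7/(k−1).
Need P(X < 149) = 0.95 with θ tied to k this way. Start at k = 2, θ = 58.7: P(X<149) ≈ 0.720.
Too low — raise k to concentrate. Iterating converges to k ≈ 4.12.
Then θ = 58.7/(4.12−1) ≈ 18.8.

k ≈ 4.12, θ ≈ 18.8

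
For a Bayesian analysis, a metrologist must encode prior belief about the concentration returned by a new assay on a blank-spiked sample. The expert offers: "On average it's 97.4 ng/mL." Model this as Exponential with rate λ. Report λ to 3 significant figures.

λ ≈ 0.0103

Exponential mean = 1/λ, so λ = 1/97.4 = 0.0103.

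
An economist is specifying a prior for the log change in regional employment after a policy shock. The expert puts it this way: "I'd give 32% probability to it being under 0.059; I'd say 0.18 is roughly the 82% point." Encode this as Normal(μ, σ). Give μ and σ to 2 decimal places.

For Normal(μ,σ), the p-quantile is μ + z_p·σ. Here z_{0.32} = -0.4677, z_{0.82} = 0.9154.
So 0.059 = μ − 0.4677σ and 0.18 = μ + 0.9154σ.
Subtracting: σ = (0.18 − 0.059)/(0.9154 − (-0.4677)) = 0.09.
Then μ = 0.059 − (-0.4677)·0.09 = 0.10.

μ = 0.10, σ = 0.09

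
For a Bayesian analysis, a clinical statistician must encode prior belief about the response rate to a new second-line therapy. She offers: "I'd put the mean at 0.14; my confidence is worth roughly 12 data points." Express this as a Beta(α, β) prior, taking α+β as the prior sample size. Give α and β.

α = 1.68, β = 10.32

Under the effective-sample-size interpretation, Beta(α, β) has prior mean α/(α+β) and prior sample size α+β.
So α+β = 12 and α/(α+β) = 0.14, giving α = 0.14·12 = 1.68 and β = 12 − 1.68 = 10.32.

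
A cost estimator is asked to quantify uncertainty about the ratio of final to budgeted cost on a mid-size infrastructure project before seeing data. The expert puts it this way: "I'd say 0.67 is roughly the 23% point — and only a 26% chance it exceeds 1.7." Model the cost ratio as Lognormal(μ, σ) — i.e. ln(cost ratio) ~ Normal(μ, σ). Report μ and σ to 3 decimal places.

μ ≈ 0.097, σ ≈ 0.674

If T ~ Lognormal(μ,σ) then ln T ~ Normal(μ,σ), so the p-quantile of ln T is μ + z_p·σ.
ln(0.67) = -0.4005 and ln(1.7) = 0.5306; z_{0.23} = -0.7388, z_{0.74} = 0.6433.
σ = (0.5306 − -0.4005)/(0.6433 − (-0.7388)) = 0.674.
μ = -0.4005 − (-0.7388)·0.674 = 0.097.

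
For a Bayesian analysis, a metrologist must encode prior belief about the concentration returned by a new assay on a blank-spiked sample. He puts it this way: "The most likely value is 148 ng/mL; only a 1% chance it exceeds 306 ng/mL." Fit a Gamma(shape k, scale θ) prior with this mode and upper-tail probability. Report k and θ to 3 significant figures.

k ≈ 10.3, θ ≈ 16

Gamma(k,θ) with k>1 has mode (k−1)θ, so θ = 148/(k−1).
Need P(X < 306) = 0.99 with θ tied to k this way. Start at k = 2, θ = 148: P(X<306) ≈ 0.612.
Too low — raise k to concentrate. Iterating converges to k ≈ 10.3.
Then θ = 148/(10.3−1) ≈ 16.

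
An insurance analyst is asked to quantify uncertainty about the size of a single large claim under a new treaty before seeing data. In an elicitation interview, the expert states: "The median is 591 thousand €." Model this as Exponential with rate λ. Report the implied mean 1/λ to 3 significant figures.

mean ≈ 853 thousand €

Exponential median = ln 2 / λ, so λ = ln 2 / 591.0 = 0.00117.
Mean = 1/λ = 853 thousand €.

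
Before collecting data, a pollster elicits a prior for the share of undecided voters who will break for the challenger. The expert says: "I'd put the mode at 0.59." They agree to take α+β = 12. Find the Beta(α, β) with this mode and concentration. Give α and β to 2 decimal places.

For α,β > 1 the Beta mode is (α−1)/(α+β−2). With α+β = 12, the mode is (α−1)/10.
Set (α−1)/10 = 0.59 → α = 1 + 0.59·10 = 6.90.
β = 12 − α = 5.10.

α = 6.90, β = 5.10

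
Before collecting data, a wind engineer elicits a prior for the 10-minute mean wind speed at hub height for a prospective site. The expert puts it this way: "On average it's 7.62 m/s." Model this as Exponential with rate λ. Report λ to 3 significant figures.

λ ≈ 0.131

Exponential mean = 1/λ, so λ = 1/7.62 = 0.131.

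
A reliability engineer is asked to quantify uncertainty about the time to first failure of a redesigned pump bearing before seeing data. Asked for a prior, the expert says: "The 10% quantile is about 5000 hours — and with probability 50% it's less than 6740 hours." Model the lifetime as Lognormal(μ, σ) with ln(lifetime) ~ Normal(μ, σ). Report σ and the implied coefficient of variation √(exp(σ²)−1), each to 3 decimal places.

If T ~ Lognormal(μ,σ) then ln T ~ Normal(μ,σ), so the p-quantile of ln T is μ + z_p·σ.
ln(5000) = 8.517 and ln(6740) = 8.816; z_{0.1} = -1.282, z_{0.5} = 0.
σ = (8.816 − 8.517)/(0 − (-1.282)) = 0.233.
μ = 8.517 − (-1.282)·0.233 = 8.816.
CV = √(exp(σ²)−1) = √(exp(0.0543)−1) = 0.236.

σ ≈ 0.233, CV ≈ 0.236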